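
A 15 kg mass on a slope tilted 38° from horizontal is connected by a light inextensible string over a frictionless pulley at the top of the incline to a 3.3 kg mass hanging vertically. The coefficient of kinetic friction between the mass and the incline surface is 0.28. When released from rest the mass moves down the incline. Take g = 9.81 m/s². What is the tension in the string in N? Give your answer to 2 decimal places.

37.02 N

For the mass on the incline: the weight component along the slope is m₁g sin 38° = 15 × 9.81 × 0.6157 = 90.600 N and the normal force is N = m₁g cos 38° = 115.956 N.
Kinetic friction opposes the mass's motion down the incline: f = μN = 0.28 × 115.956 = 32.468 N acting up the slope.
Newton's second law for the mass (down-slope positive): 90.600 − 32.468 − T = 15 a. For the hanging mass (upward positive): T − 3.3 × 9.81 = 3.3 a.
Adding the two equations eliminates T: 25.759 = 18.3 a, so a = 1.4076 m/s².
Then from the hanging mass's equation, T = 3.3 × (9.81 + 1.4076) = 37.018 N.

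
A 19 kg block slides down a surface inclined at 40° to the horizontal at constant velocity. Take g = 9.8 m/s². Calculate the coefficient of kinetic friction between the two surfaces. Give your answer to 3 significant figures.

At constant velocity the net force along the incline is zero: mg sin 40° = μ mg cos 40°.
So μ = tan 40° = 0.6428 / 0.7660 = 0.8392.

0.839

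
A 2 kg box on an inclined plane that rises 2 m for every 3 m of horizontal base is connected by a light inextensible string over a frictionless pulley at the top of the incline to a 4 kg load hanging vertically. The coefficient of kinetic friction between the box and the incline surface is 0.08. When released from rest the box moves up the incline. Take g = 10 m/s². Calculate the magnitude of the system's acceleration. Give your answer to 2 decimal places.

For the box on the incline: the weight component along the slope is m₁g sin 33.69° = 2 × 10 × 0.5547 = 11.094 N and the normal force is N = m₁g cos 33.69° = 16.641 N.
Kinetic friction opposes the box's motion up the incline: f = μN = 0.08 × 16.641 = 1.331 N acting down the slope.
Newton's second law for the box (up-slope positive): T − 11.094 − 1.331 = 2 a. For the hanging load (downward positive): 4 × 10 − T = 4 a.
Adding the two equations eliminates T: 27.575 = 6 a, so a = 4.5958 m/s².

4.60 m/s²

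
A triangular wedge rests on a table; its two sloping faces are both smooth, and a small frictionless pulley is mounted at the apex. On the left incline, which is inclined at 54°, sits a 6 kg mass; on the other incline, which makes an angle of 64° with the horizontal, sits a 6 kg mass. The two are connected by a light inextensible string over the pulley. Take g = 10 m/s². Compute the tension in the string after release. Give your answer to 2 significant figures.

51 N

Resolve each weight along its own incline: the 6 kg mass has component 6 × 10 × sin 54° = 48.541 N down its slope, and the 6 kg mass has 6 × 10 × sin 64° = 53.928 N down its slope.
The 6 kg side's 53.928 N exceeds the other side's 48.541 N, so that mass slides down and the 6 kg mass slides up. Taking that direction as positive, Newton's second law for the whole system gives 53.928 − 48.541 = (6 + 6) a, so a = 5.387 / 12 = 0.4489 m/s².
For the 6 kg mass (up-slope positive): T − 48.541 = 6 × 0.4489, so T = 51.234 N.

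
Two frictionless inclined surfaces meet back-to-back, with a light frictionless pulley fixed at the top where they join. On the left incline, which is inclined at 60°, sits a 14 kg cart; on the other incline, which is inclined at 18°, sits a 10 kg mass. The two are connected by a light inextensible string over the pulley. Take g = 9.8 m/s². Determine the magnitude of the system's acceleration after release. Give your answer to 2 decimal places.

Resolve each weight along its own incline: the 14 kg mass has component 14 × 9.8 × sin 60° = 118.819 N down its slope, and the 10 kg mass has 10 × 9.8 × sin 18° = 30.284 N down its slope.
The 14 kg side's 118.819 N exceeds the other side's 30.284 N, so that mass slides down and the 10 kg mass slides up. Taking that direction as positive, Newton's second law for the whole system gives 118.819 − 30.284 = (14 + 10) a, so a = 88.535 / 24 = 3.6890 m/s².

3.69 m/s²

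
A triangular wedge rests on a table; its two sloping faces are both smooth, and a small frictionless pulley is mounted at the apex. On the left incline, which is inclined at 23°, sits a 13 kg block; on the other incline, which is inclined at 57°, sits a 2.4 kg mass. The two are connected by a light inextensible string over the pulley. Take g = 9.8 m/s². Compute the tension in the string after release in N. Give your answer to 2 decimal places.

Resolve each weight along its own incline: the 13 kg mass has component 13 × 9.8 × sin 23° = 49.779 N down its slope, and the 2.4 kg mass has 2.4 × 9.8 × sin 57° = 19.726 N down its slope.
The 13 kg side's 49.779 N exceeds the other side's 19.726 N, so that mass slides down and the 2.4 kg mass slides up. Taking that direction as positive, Newton's second law for the whole system gives 49.779 − 19.726 = (13 + 2.4) a, so a = 30.053 / 15.4 = 1.9515 m/s².
For the 2.4 kg mass (up-slope positive): T − 19.726 = 2.4 × 1.9515, so T = 24.410 N.

24.41 N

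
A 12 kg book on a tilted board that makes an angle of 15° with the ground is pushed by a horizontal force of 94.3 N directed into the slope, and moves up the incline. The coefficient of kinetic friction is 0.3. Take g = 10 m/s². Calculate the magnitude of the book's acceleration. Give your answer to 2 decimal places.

The horizontal push has components F cos 15° = 94.3 × 0.9659 = 91.084 N up the incline and F sin 15° = 94.3 × 0.2588 = 24.405 N pressing into the surface.
The normal force is therefore N = mg cos 15° + F sin 15° = 115.908 + 24.405 = 140.313 N, and kinetic friction down the slope is μN = 0.3 × 140.313 = 42.094 N.
Along the incline: F cos 15° − mg sin 15° − μN = ma, so 91.084 − 31.056 − 42.094 = 12 a, giving a = 1.4945 m/s².

1.49 m/s²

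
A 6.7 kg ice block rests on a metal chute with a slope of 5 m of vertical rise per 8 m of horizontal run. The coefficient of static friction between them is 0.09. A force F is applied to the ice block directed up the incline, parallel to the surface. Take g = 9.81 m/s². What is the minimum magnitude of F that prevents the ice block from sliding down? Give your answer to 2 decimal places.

The normal force is N = mg cos 32.01° = 55.736 N. With F at its minimum the ice block is on the verge of sliding down, so static friction is at its maximum μ_s N = 0.09 × 55.736 = 5.016 N and acts up the slope.
Equilibrium along the incline: F + μ_s N = mg sin 32.01°, so F = 34.835 − 5.016 = 29.819 N.

29.82 N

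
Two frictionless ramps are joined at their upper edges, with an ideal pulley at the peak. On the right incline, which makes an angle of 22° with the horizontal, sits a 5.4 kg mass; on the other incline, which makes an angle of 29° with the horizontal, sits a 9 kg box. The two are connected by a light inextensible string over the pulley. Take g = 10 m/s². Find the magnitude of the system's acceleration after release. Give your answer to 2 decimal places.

Resolve each weight along its own incline: the 5.4 kg mass has component 5.4 × 10 × sin 22° = 20.229 N down its slope, and the 9 kg mass has 9 × 10 × sin 29° = 43.633 N down its slope.
The 9 kg side's 43.633 N exceeds the other side's 20.229 N, so that mass slides down and the 5.4 kg mass slides up. Taking that direction as positive, Newton's second law for the whole system gives 43.633 − 20.229 = (5.4 + 9) a, so a = 23.404 / 14.4 = 1.6253 m/s².

1.63 m/s²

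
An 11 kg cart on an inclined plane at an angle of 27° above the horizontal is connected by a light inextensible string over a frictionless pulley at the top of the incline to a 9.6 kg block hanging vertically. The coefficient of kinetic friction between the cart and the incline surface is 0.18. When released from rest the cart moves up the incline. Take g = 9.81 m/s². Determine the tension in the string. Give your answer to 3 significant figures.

81.2 N

For the cart on the incline: the weight component along the slope is m₁g sin 27° = 11 × 9.81 × 0.4540 = 48.991 N and the normal force is N = m₁g cos 27° = 96.149 N.
Kinetic friction opposes the cart's motion up the incline: f = μN = 0.18 × 96.149 = 17.307 N acting down the slope.
Newton's second law for the cart (up-slope positive): T − 48.991 − 17.307 = 11 a. For the hanging block (downward positive): 9.6 × 9.81 − T = 9.6 a.
Adding the two equations eliminates T: 27.878 = 20.6 a, so a = 1.3533 m/s².
Then from the hanging block's equation, T = 9.6 × (9.81 − 1.3533) = 81.184 N.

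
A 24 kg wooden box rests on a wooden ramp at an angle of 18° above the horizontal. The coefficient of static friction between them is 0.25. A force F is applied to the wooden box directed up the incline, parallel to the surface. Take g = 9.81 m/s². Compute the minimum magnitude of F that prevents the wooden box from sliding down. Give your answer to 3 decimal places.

16.776 N

The normal force is N = mg cos 18° = 223.917 N. With F at its minimum the wooden box is on the verge of sliding down, so static friction is at its maximum μ_s N = 0.25 × 223.917 = 55.979 N and acts up the slope.
Equilibrium along the incline: F + μ_s N = mg sin 18°, so F = 72.755 − 55.979 = 16.776 N.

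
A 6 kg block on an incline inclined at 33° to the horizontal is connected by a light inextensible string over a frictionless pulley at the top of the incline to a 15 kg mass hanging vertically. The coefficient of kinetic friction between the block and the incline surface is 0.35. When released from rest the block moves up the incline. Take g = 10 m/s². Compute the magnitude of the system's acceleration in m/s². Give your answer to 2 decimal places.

4.75 m/s²

For the block on the incline: the weight component along the slope is m₁g sin 33° = 6 × 10 × 0.5446 = 32.676 N and the normal force is N = m₁g cos 33° = 50.320 N.
Kinetic friction opposes the block's motion up the incline: f = μN = 0.35 × 50.320 = 17.612 N acting down the slope.
Newton's second law for the block (up-slope positive): T − 32.676 − 17.612 = 6 a. For the hanging mass (downward positive): 15 × 10 − T = 15 a.
Adding the two equations eliminates T: 99.712 = 21 a, so a = 4.7482 m/s².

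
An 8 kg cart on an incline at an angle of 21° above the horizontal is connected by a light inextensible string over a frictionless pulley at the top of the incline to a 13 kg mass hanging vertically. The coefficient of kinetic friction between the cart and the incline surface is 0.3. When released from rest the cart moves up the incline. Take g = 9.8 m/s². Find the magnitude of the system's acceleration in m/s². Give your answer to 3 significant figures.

3.68 m/s²

For the cart on the incline: the weight component along the slope is m₁g sin 21° = 8 × 9.8 × 0.3584 = 28.099 N and the normal force is N = m₁g cos 21° = 73.193 N.
Kinetic friction opposes the cart's motion up the incline: f = μN = 0.3 × 73.193 = 21.958 N acting down the slope.
Newton's second law for the cart (up-slope positive): T − 28.099 − 21.958 = 8 a. For the hanging mass (downward positive): 13 × 9.8 − T = 13 a.
Adding the two equations eliminates T: 77.343 = 21 a, so a = 3.6830 m/s².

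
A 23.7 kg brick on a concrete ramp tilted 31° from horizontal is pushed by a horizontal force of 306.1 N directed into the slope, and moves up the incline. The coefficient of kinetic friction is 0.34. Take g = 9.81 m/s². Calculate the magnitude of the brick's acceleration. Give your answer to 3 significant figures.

0.898 m/s²

The horizontal push has components F cos 31° = 306.1 × 0.8572 = 262.389 N up the incline and F sin 31° = 306.1 × 0.5150 = 157.642 N pressing into the surface.
The normal force is therefore N = mg cos 31° + F sin 31° = 199.296 + 157.642 = 356.938 N, and kinetic friction down the slope is μN = 0.34 × 356.938 = 121.359 N.
Along the incline: F cos 31° − mg sin 31° − μN = ma, so 262.389 − 119.736 − 121.359 = 23.7 a, giving a = 0.8985 m/s².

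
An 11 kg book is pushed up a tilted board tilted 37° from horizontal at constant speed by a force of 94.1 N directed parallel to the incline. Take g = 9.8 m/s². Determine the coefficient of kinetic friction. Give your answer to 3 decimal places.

0.339

At constant speed ΣF = 0 along the incline. The applied 94.1 N acts up the slope; the weight component mg sin 37° = 64.876 N and kinetic friction μN both act down the slope.
So 94.1 = 64.876 + μ × 86.093, giving μ = (94.1 − 64.876) / 86.093 = 0.3394.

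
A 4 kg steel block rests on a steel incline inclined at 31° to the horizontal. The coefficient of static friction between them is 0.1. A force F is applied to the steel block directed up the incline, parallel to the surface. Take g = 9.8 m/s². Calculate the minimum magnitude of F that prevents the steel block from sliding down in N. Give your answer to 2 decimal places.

The normal force is N = mg cos 31° = 33.601 N. With F at its minimum the steel block is on the verge of sliding down, so static friction is at its maximum μ_s N = 0.1 × 33.601 = 3.360 N and acts up the slope.
Equilibrium along the incline: F + μ_s N = mg sin 31°, so F = 20.189 − 3.360 = 16.829 N.

16.83 N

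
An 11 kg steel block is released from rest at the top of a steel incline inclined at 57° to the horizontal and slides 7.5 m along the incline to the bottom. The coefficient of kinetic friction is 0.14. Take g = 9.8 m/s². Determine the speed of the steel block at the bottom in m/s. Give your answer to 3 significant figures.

The weight component along the incline is mg sin 57° = 90.409 N and the normal force is N = mg cos 57° = 58.712 N.
Friction up the slope is f = μN = 0.14 × 58.712 = 8.220 N, so the net downslope force is 90.409 − 8.220 = 82.189 N and a = 82.189 / 11 = 7.4717 m/s².
Starting from rest over a distance of 7.5 m, v² = 2aL = 2 × 7.4717 × 7.5 = 112.0755, so v = 10.5866 m/s.

10.6 m/s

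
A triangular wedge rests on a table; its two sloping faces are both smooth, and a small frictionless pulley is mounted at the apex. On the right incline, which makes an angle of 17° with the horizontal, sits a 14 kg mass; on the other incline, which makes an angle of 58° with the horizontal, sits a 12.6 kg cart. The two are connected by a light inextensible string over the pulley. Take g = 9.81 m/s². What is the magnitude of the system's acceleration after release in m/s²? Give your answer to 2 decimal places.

Resolve each weight along its own incline: the 14 kg mass has component 14 × 9.81 × sin 17° = 40.154 N down its slope, and the 12.6 kg mass has 12.6 × 9.81 × sin 58° = 104.824 N down its slope.
The 12.6 kg side's 104.824 N exceeds the other side's 40.154 N, so that mass slides down and the 14 kg mass slides up. Taking that direction as positive, Newton's second law for the whole system gives 104.824 − 40.154 = (14 + 12.6) a, so a = 64.670 / 26.6 = 2.4312 m/s².

2.43 m/s²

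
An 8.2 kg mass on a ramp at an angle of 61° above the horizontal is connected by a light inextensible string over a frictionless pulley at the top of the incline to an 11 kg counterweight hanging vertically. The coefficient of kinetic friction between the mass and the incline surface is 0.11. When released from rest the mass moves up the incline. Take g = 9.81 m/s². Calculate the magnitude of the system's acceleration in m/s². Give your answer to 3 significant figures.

1.73 m/s²

For the mass on the incline: the weight component along the slope is m₁g sin 61° = 8.2 × 9.81 × 0.8746 = 70.355 N and the normal force is N = m₁g cos 61° = 38.999 N.
Kinetic friction opposes the mass's motion up the incline: f = μN = 0.11 × 38.999 = 4.290 N acting down the slope.
Newton's second law for the mass (up-slope positive): T − 70.355 − 4.290 = 8.2 a. For the hanging counterweight (downward positive): 11 × 9.81 − T = 11 a.
Adding the two equations eliminates T: 33.265 = 19.2 a, so a = 1.7326 m/s².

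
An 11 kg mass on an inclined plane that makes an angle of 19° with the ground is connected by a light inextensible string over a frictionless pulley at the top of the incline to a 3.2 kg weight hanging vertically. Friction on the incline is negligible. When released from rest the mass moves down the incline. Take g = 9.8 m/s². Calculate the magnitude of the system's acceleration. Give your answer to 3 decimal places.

For the mass on the incline: the weight component along the slope is m₁g sin 19° = 11 × 9.8 × 0.3256 = 35.100 N and the normal force is N = m₁g cos 19° = 101.927 N.
Newton's second law for the mass (down-slope positive): 35.100 − T = 11 a. For the hanging weight (upward positive): T − 3.2 × 9.8 = 3.2 a.
Adding the two equations eliminates T: 3.740 = 14.2 a, so a = 0.2634 m/s².

0.263 m/s²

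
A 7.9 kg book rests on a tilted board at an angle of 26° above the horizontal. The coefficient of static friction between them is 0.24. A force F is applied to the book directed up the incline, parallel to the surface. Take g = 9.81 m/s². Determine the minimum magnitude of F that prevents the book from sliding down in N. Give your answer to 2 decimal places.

The normal force is N = mg cos 26° = 69.656 N. With F at its minimum the book is on the verge of sliding down, so static friction is at its maximum μ_s N = 0.24 × 69.656 = 16.717 N and acts up the slope.
Equilibrium along the incline: F + μ_s N = mg sin 26°, so F = 33.973 − 16.717 = 17.256 N.

17.26 N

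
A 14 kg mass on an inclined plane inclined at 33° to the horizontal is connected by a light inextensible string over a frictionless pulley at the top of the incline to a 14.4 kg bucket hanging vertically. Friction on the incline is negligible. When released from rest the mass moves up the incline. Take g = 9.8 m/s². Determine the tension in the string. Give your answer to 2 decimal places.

107.45 N

For the mass on the incline: the weight component along the slope is m₁g sin 33° = 14 × 9.8 × 0.5446 = 74.719 N and the normal force is N = m₁g cos 33° = 115.066 N.
Newton's second law for the mass (up-slope positive): T − 74.719 = 14 a. For the hanging bucket (downward positive): 14.4 × 9.8 − T = 14.4 a.
Adding the two equations eliminates T: 66.401 = 28.4 a, so a = 2.3381 m/s².
Then from the hanging bucket's equation, T = 14.4 × (9.8 − 2.3381) = 107.451 N.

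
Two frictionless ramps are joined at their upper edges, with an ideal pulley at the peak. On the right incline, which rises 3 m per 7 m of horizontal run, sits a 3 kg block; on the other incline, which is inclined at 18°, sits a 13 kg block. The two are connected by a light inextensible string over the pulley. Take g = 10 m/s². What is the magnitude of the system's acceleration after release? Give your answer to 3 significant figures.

Resolve each weight along its own incline: the 3 kg mass has component 3 × 10 × sin 23.20° = 11.818 N down its slope, and the 13 kg mass has 13 × 10 × sin 18° = 40.172 N down its slope.
The 13 kg side's 40.172 N exceeds the other side's 11.818 N, so that mass slides down and the 3 kg mass slides up. Taking that direction as positive, Newton's second law for the whole system gives 40.172 − 11.818 = (3 + 13) a, so a = 28.354 / 16 = 1.7721 m/s².

1.77 m/s²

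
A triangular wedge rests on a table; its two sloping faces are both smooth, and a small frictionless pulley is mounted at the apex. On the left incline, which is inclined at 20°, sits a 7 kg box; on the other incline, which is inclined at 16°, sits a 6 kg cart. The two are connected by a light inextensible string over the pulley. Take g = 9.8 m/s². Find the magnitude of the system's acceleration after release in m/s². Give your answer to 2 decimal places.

0.56 m/s²

Resolve each weight along its own incline: the 7 kg mass has component 7 × 9.8 × sin 20° = 23.463 N down its slope, and the 6 kg mass has 6 × 9.8 × sin 16° = 16.207 N down its slope.
The 7 kg side's 23.463 N exceeds the other side's 16.207 N, so that mass slides down and the 6 kg mass slides up. Taking that direction as positive, Newton's second law for the whole system gives 23.463 − 16.207 = (7 + 6) a, so a = 7.256 / 13 = 0.5582 m/s².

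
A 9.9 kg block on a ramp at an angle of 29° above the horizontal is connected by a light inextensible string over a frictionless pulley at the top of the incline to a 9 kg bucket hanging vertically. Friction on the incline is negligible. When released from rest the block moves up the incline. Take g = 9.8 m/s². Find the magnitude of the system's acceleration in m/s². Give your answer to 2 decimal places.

2.18 m/s²

For the block on the incline: the weight component along the slope is m₁g sin 29° = 9.9 × 9.8 × 0.4848 = 47.035 N and the normal force is N = m₁g cos 29° = 84.856 N.
Newton's second law for the block (up-slope positive): T − 47.035 = 9.9 a. For the hanging bucket (downward positive): 9 × 9.8 − T = 9 a.
Adding the two equations eliminates T: 41.165 = 18.9 a, so a = 2.1780 m/s².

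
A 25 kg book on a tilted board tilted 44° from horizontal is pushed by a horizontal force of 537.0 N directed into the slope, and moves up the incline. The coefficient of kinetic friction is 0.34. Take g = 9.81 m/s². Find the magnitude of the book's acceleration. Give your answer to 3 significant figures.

1.16 m/s²

The horizontal push has components F cos 44° = 537.0 × 0.7193 = 386.264 N up the incline and F sin 44° = 537.0 × 0.6947 = 373.054 N pressing into the surface.
The normal force is therefore N = mg cos 44° + F sin 44° = 176.408 + 373.054 = 549.462 N, and kinetic friction down the slope is μN = 0.34 × 549.462 = 186.817 N.
Along the incline: F cos 44° − mg sin 44° − μN = ma, so 386.264 − 170.375 − 186.817 = 25 a, giving a = 1.1629 m/s².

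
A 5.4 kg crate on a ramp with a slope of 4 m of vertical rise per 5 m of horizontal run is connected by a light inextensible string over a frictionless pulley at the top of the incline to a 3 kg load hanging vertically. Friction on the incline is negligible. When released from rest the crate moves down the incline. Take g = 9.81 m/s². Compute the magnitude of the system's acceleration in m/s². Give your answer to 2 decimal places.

0.44 m/s²

For the crate on the incline: the weight component along the slope is m₁g sin 38.66° = 5.4 × 9.81 × 0.6247 = 33.093 N and the normal force is N = m₁g cos 38.66° = 41.366 N.
Newton's second law for the crate (down-slope positive): 33.093 − T = 5.4 a. For the hanging load (upward positive): T − 3 × 9.81 = 3 a.
Adding the two equations eliminates T: 3.663 = 8.4 a, so a = 0.4361 m/s².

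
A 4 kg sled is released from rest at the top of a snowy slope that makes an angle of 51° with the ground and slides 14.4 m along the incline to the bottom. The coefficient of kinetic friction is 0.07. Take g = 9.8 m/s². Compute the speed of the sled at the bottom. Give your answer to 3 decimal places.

The weight component along the incline is mg sin 51° = 30.464 N and the normal force is N = mg cos 51° = 24.669 N.
Friction up the slope is f = μN = 0.07 × 24.669 = 1.727 N, so the net downslope force is 30.464 − 1.727 = 28.737 N and a = 28.737 / 4 = 7.1842 m/s².
Starting from rest over a distance of 14.4 m, v² = 2aL = 2 × 7.1842 × 14.4 = 206.9050, so v = 14.3842 m/s.

14.384 m/s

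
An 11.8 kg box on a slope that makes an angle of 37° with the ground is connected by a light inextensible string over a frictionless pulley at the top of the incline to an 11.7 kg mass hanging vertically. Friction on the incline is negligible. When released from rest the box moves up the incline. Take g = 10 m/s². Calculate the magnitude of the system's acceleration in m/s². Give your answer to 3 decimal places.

1.957 m/s²

For the box on the incline: the weight component along the slope is m₁g sin 37° = 11.8 × 10 × 0.6018 = 71.012 N and the normal force is N = m₁g cos 37° = 94.239 N.
Newton's second law for the box (up-slope positive): T − 71.012 = 11.8 a. For the hanging mass (downward positive): 11.7 × 10 − T = 11.7 a.
Adding the two equations eliminates T: 45.988 = 23.5 a, so a = 1.9569 m/s².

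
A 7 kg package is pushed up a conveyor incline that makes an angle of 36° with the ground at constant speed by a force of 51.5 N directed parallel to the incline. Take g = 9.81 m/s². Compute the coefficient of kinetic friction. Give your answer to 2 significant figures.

0.20

At constant speed ΣF = 0 along the incline. The applied 51.5 N acts up the slope; the weight component mg sin 36° = 40.363 N and kinetic friction μN both act down the slope.
So 51.5 = 40.363 + μ × 55.555, giving μ = (51.5 − 40.363) / 55.555 = 0.2005.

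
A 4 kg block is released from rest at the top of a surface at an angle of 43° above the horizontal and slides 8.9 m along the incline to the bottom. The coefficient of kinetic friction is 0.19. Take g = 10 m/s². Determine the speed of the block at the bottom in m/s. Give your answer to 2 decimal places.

9.83 m/s

The weight component along the incline is mg sin 43° = 27.280 N and the normal force is N = mg cos 43° = 29.254 N.
Friction up the slope is f = μN = 0.19 × 29.254 = 5.558 N, so the net downslope force is 27.280 − 5.558 = 21.722 N and a = 21.722 / 4 = 5.4305 m/s².
Starting from rest over a distance of 8.9 m, v² = 2aL = 2 × 5.4305 × 8.9 = 96.6629, so v = 9.8317 m/s.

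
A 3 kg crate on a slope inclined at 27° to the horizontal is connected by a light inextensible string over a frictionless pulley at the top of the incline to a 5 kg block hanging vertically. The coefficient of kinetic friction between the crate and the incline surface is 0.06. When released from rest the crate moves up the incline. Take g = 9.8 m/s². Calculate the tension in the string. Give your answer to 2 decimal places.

For the crate on the incline: the weight component along the slope is m₁g sin 27° = 3 × 9.8 × 0.4540 = 13.348 N and the normal force is N = m₁g cos 27° = 26.196 N.
Kinetic friction opposes the crate's motion up the incline: f = μN = 0.06 × 26.196 = 1.572 N acting down the slope.
Newton's second law for the crate (up-slope positive): T − 13.348 − 1.572 = 3 a. For the hanging block (downward positive): 5 × 9.8 − T = 5 a.
Adding the two equations eliminates T: 34.080 = 8 a, so a = 4.2600 m/s².
Then from the hanging block's equation, T = 5 × (9.8 − 4.2600) = 27.700 N.

27.70 N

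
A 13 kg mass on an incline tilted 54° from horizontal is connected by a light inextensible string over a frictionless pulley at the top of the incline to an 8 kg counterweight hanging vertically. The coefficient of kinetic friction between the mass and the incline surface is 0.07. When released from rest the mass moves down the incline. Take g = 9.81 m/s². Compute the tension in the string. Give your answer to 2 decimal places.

85.89 N

For the mass on the incline: the weight component along the slope is m₁g sin 54° = 13 × 9.81 × 0.8090 = 103.172 N and the normal force is N = m₁g cos 54° = 74.960 N.
Kinetic friction opposes the mass's motion down the incline: f = μN = 0.07 × 74.960 = 5.247 N acting up the slope.
Newton's second law for the mass (down-slope positive): 103.172 − 5.247 − T = 13 a. For the hanging counterweight (upward positive): T − 8 × 9.81 = 8 a.
Adding the two equations eliminates T: 19.445 = 21 a, so a = 0.9260 m/s².
Then from the hanging counterweight's equation, T = 8 × (9.81 + 0.9260) = 85.888 N.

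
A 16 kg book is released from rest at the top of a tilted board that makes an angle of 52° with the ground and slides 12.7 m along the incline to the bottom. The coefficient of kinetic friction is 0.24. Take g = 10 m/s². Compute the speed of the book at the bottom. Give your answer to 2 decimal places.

12.75 m/s

The weight component along the incline is mg sin 52° = 126.082 N and the normal force is N = mg cos 52° = 98.506 N.
Friction up the slope is f = μN = 0.24 × 98.506 = 23.641 N, so the net downslope force is 126.082 − 23.641 = 102.441 N and a = 102.441 / 16 = 6.4026 m/s².
Starting from rest over a distance of 12.7 m, v² = 2aL = 2 × 6.4026 × 12.7 = 162.6260, so v = 12.7525 m/s.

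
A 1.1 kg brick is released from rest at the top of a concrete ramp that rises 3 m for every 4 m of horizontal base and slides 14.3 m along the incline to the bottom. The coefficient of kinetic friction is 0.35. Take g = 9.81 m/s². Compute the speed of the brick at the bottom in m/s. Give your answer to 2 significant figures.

The weight component along the incline is mg sin 36.87° = 6.475 N and the normal force is N = mg cos 36.87° = 8.633 N.
Friction up the slope is f = μN = 0.35 × 8.633 = 3.022 N, so the net downslope force is 6.475 − 3.022 = 3.453 N and a = 3.453 / 1.1 = 3.1391 m/s².
Starting from rest over a distance of 14.3 m, v² = 2aL = 2 × 3.1391 × 14.3 = 89.7783, so v = 9.4751 m/s.

9.5 m/s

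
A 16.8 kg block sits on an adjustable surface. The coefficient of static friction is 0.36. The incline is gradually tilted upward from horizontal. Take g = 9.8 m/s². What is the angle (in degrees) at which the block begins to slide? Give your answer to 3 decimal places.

19.799°

At the threshold of sliding, static friction is at its maximum μ_s N and exactly balances the weight component along the incline: mg sin θ = μ_s mg cos θ.
Hence tan θ = μ_s = 0.36, so θ = arctan(0.36) = 19.7989°.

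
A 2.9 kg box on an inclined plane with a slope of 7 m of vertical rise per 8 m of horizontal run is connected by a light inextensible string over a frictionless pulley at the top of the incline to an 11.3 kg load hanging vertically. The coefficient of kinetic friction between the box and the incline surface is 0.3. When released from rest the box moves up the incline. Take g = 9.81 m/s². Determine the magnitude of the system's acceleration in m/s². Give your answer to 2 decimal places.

For the box on the incline: the weight component along the slope is m₁g sin 41.19° = 2.9 × 9.81 × 0.6585 = 18.734 N and the normal force is N = m₁g cos 41.19° = 21.410 N.
Kinetic friction opposes the box's motion up the incline: f = μN = 0.3 × 21.410 = 6.423 N acting down the slope.
Newton's second law for the box (up-slope positive): T − 18.734 − 6.423 = 2.9 a. For the hanging load (downward positive): 11.3 × 9.81 − T = 11.3 a.
Adding the two equations eliminates T: 85.696 = 14.2 a, so a = 6.0349 m/s².

6.03 m/s²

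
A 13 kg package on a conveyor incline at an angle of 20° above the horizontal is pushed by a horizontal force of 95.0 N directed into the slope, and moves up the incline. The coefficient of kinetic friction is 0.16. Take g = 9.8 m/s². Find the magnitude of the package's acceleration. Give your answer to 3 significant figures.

The horizontal push has components F cos 20° = 95.0 × 0.9397 = 89.272 N up the incline and F sin 20° = 95.0 × 0.3420 = 32.490 N pressing into the surface.
The normal force is therefore N = mg cos 20° + F sin 20° = 119.718 + 32.490 = 152.208 N, and kinetic friction down the slope is μN = 0.16 × 152.208 = 24.353 N.
Along the incline: F cos 20° − mg sin 20° − μN = ma, so 89.272 − 43.571 − 24.353 = 13 a, giving a = 1.6422 m/s².

1.64 m/s²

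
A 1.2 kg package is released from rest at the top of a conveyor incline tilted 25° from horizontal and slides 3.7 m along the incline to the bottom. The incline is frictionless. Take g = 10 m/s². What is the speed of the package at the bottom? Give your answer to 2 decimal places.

5.59 m/s

The weight component along the incline is mg sin 25° = 5.071 N and the normal force is N = mg cos 25° = 10.876 N.
With no friction, a = g sin 25° = 4.2262 m/s².
Starting from rest over a distance of 3.7 m, v² = 2aL = 2 × 4.2262 × 3.7 = 31.2739, so v = 5.5923 m/s.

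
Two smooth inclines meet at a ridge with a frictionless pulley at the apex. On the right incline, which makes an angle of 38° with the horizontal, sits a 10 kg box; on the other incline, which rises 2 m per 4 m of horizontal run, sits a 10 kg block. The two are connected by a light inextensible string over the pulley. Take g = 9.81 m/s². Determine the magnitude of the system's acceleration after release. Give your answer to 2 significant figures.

Resolve each weight along its own incline: the 10 kg mass has component 10 × 9.81 × sin 38° = 60.396 N down its slope, and the 10 kg mass has 10 × 9.81 × sin 26.57° = 43.872 N down its slope.
The 10 kg side's 60.396 N exceeds the other side's 43.872 N, so that mass slides down and the 10 kg mass slides up. Taking that direction as positive, Newton's second law for the whole system gives 60.396 − 43.872 = (10 + 10) a, so a = 16.524 / 20 = 0.8262 m/s².

0.83 m/s²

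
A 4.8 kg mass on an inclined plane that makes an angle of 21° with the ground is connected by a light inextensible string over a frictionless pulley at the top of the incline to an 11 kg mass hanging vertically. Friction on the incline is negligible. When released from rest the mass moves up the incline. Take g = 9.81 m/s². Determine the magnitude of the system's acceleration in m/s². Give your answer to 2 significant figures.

For the mass on the incline: the weight component along the slope is m₁g sin 21° = 4.8 × 9.81 × 0.3584 = 16.876 N and the normal force is N = m₁g cos 21° = 43.960 N.
Newton's second law for the mass (up-slope positive): T − 16.876 = 4.8 a. For the hanging mass (downward positive): 11 × 9.81 − T = 11 a.
Adding the two equations eliminates T: 91.034 = 15.8 a, so a = 5.7616 m/s².

5.8 m/s²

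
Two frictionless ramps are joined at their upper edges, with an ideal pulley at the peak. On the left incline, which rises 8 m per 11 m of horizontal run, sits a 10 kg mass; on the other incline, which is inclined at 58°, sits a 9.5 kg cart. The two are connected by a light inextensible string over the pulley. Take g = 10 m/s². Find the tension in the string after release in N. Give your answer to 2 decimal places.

69.97 N

Resolve each weight along its own incline: the 10 kg mass has component 10 × 10 × sin 36.03° = 58.817 N down its slope, and the 9.5 kg mass has 9.5 × 10 × sin 58° = 80.565 N down its slope.
The 9.5 kg side's 80.565 N exceeds the other side's 58.817 N, so that mass slides down and the 10 kg mass slides up. Taking that direction as positive, Newton's second law for the whole system gives 80.565 − 58.817 = (10 + 9.5) a, so a = 21.748 / 19.5 = 1.1153 m/s².
For the 10 kg mass (up-slope positive): T − 58.817 = 10 × 1.1153, so T = 69.970 N.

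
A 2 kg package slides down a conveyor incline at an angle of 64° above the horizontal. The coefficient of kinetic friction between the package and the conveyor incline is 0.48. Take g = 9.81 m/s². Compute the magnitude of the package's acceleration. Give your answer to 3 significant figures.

6.75 m/s²

Resolving the weight along the incline: the component pulling the package down the slope is mg sin 64° = 2 × 9.81 × 0.8988 = 17.634 N, and the normal force is N = mg cos 64° = 2 × 9.81 × 0.4384 = 8.601 N.
Kinetic friction acts up the slope with magnitude f = μN = 0.48 × 8.601 = 4.128 N.
Net force along the incline is 17.634 − 4.128 = 13.506 N, so a = 13.506 / 2 = 6.7530 m/s².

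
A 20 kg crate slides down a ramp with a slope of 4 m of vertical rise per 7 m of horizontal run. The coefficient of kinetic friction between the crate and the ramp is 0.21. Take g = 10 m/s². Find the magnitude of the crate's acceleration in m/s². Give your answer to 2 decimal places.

Resolving the weight along the incline: the component pulling the crate down the slope is mg sin 29.74° = 20 × 10 × 0.4961 = 99.220 N, and the normal force is N = mg cos 29.74° = 20 × 10 × 0.8682 = 173.640 N.
Kinetic friction acts up the slope with magnitude f = μN = 0.21 × 173.640 = 36.464 N.
Net force along the incline is 99.220 − 36.464 = 62.756 N, so a = 62.756 / 20 = 3.1378 m/s².

3.14 m/s²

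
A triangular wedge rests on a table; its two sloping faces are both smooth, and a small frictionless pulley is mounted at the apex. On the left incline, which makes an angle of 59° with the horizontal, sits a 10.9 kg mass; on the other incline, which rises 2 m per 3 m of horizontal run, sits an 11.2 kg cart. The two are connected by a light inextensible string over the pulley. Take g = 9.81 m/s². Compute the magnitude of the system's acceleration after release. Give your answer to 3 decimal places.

Resolve each weight along its own incline: the 10.9 kg mass has component 10.9 × 9.81 × sin 59° = 91.656 N down its slope, and the 11.2 kg mass has 11.2 × 9.81 × sin 33.69° = 60.946 N down its slope.
The 10.9 kg side's 91.656 N exceeds the other side's 60.946 N, so that mass slides down and the 11.2 kg mass slides up. Taking that direction as positive, Newton's second law for the whole system gives 91.656 − 60.946 = (10.9 + 11.2) a, so a = 30.710 / 22.1 = 1.3896 m/s².

1.390 m/s²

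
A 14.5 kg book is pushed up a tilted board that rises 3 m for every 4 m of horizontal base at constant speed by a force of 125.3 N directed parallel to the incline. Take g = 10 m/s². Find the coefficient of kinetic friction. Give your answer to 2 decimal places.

0.33

At constant speed ΣF = 0 along the incline. The applied 125.3 N acts up the slope; the weight component mg sin 36.87° = 87.000 N and kinetic friction μN both act down the slope.
So 125.3 = 87.000 + μ × 116.000, giving μ = (125.3 − 87.000) / 116.000 = 0.3302.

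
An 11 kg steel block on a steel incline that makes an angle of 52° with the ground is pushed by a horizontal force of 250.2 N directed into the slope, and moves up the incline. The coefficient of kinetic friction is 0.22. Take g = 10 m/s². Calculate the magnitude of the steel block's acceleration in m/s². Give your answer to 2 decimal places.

0.83 m/s²

The horizontal push has components F cos 52° = 250.2 × 0.6157 = 154.048 N up the incline and F sin 52° = 250.2 × 0.7880 = 197.158 N pressing into the surface.
The normal force is therefore N = mg cos 52° + F sin 52° = 67.727 + 197.158 = 264.885 N, and kinetic friction down the slope is μN = 0.22 × 264.885 = 58.275 N.
Along the incline: F cos 52° − mg sin 52° − μN = ma, so 154.048 − 86.680 − 58.275 = 11 a, giving a = 0.8266 m/s².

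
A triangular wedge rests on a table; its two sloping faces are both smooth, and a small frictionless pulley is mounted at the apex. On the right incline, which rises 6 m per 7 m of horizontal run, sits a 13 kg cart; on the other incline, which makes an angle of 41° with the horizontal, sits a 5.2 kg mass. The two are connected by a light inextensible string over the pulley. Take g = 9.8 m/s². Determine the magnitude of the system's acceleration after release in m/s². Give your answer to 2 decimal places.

2.72 m/s²

Resolve each weight along its own incline: the 13 kg mass has component 13 × 9.8 × sin 40.60° = 82.911 N down its slope, and the 5.2 kg mass has 5.2 × 9.8 × sin 41° = 33.433 N down its slope.
The 13 kg side's 82.911 N exceeds the other side's 33.433 N, so that mass slides down and the 5.2 kg mass slides up. Taking that direction as positive, Newton's second law for the whole system gives 82.911 − 33.433 = (13 + 5.2) a, so a = 49.478 / 18.2 = 2.7186 m/s².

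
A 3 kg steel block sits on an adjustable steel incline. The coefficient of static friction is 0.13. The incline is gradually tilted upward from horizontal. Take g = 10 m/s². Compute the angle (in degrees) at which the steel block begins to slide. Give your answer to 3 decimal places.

At the threshold of sliding, static friction is at its maximum μ_s N and exactly balances the weight component along the incline: mg sin θ = μ_s mg cos θ.
Hence tan θ = μ_s = 0.13, so θ = arctan(0.13) = 7.4069°.

7.407°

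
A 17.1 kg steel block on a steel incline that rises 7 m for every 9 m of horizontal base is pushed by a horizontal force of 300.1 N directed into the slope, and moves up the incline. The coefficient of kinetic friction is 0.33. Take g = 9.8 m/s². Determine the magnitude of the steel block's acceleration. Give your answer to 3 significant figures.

1.73 m/s²

The horizontal push has components F cos 37.87° = 300.1 × 0.7894 = 236.899 N up the incline and F sin 37.87° = 300.1 × 0.6139 = 184.231 N pressing into the surface.
The normal force is therefore N = mg cos 37.87° + F sin 37.87° = 132.288 + 184.231 = 316.519 N, and kinetic friction down the slope is μN = 0.33 × 316.519 = 104.451 N.
Along the incline: F cos 37.87° − mg sin 37.87° − μN = ma, so 236.899 − 102.877 − 104.451 = 17.1 a, giving a = 1.7293 m/s².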